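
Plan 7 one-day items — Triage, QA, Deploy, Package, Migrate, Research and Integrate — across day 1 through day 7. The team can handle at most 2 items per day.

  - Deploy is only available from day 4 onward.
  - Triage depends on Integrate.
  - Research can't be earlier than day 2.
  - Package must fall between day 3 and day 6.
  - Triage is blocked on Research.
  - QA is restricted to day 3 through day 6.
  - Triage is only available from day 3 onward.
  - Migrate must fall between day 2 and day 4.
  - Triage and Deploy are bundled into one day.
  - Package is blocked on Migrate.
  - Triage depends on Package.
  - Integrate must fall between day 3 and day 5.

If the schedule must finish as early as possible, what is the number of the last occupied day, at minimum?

day 5

The precedence chain requires at least 3 distinct days.
With at most 2 per day and 7 work items, at least 4 days are needed.
Deploy can't be placed before day 4, so the schedule must run through at least day 4.
Could 4 days be enough, i.e. nothing placed later than day 4? No: Triage's window within 4 days is {day 3, day 4}; QA's window within 4 days is {day 3, day 4}; Deploy's window within 4 days is {day 4}; Package's window within 4 days is {day 3, day 4}; Integrate's window within 4 days is {day 3, day 4}; Triage must come after Package (at day 3 or later) → {day 4}; Package must come before Triage (at day 4 or earlier) → {day 3}; Integrate must come before Triage (at day 4 or earlier) → {day 3}; QA can't use day 3, already full with Package and Integrate (limit 2) → {day 4}; that puts Triage, QA and Deploy all in day 4 — more than 2 per day.
So 4 days is not enough.
5 works (last occupied day: day 5): for example Deploy -> day 4; Research -> day 2; Package -> day 3; Triage -> day 4; Integrate -> day 3; QA -> day 5; Migrate -> day 2.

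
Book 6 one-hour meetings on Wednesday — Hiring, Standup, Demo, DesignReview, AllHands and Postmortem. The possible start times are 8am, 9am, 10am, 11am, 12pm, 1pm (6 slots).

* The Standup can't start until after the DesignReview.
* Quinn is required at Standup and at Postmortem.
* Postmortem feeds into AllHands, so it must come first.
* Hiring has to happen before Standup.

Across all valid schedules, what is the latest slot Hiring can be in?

Downstream work caps Hiring at 12pm.
Hiring at 12pm is achievable: AllHands -> 9am, Postmortem -> 8am, Standup -> 1pm, DesignReview -> 8am, Demo -> 8am, Hiring -> 12pm.

12pm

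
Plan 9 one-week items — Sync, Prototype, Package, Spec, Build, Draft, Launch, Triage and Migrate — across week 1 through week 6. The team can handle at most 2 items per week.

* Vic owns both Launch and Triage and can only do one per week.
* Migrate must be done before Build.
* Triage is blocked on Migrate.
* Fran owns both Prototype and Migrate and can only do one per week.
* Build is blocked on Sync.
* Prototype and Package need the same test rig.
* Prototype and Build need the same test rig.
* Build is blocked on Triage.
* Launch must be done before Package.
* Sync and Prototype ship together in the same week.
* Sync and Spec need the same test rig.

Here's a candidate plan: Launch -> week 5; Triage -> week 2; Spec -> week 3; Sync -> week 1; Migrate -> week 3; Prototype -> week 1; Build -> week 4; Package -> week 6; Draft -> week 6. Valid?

No — it violates: Triage is blocked on Migrate

The team can handle at most 2 items per week — holds.
Sync and Spec need the same test rig — holds.
Triage is blocked on Migrate — violated.
Prototype and Build need the same test rig — holds.
Migrate must be done before Build — holds.
Build is blocked on Sync — holds.
Vic owns both Launch and Triage and can only do one per week — holds.
Launch must be done before Package — holds.
Sync and Prototype ship together in the same week — holds.
Build is blocked on Triage — holds.
Prototype and Package need the same test rig — holds.
Fran owns both Prototype and Migrate and can only do one per week — holds.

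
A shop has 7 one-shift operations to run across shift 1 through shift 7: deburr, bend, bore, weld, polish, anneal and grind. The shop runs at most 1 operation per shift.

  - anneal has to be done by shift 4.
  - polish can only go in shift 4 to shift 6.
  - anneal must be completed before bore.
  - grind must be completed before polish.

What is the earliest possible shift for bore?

Precedence pushes bore to at least shift 2.
bore at shift 2 is achievable: deburr -> shift 5; weld -> shift 7; grind -> shift 3; bend -> shift 6; polish -> shift 4; anneal -> shift 1; bore -> shift 2.

shift 2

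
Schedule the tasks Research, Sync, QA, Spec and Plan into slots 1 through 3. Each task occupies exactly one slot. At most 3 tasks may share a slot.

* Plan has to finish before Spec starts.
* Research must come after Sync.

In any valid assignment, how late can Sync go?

2

Downstream work caps Sync at 2.
Sync at 2 is achievable: Spec -> 2; QA -> 1; Research -> 3; Plan -> 1; Sync -> 2.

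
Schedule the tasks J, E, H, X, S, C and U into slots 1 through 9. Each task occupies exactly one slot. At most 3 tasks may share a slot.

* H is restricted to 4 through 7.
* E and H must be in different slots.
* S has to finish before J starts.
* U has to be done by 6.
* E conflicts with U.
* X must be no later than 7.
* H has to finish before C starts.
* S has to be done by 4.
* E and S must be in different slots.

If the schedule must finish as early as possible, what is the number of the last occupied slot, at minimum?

5

The precedence chain requires at least 2 distinct slots.
With at most 3 per slot and 7 tasks, at least 3 slots are needed.
Propagating the time windows through the other constraints, C can't land before 5, so the schedule must run through at least slot 5.
5 works (last occupied slot: 5): for example E -> 2; H -> 4; C -> 5; X -> 1; U -> 1; S -> 1; J -> 2.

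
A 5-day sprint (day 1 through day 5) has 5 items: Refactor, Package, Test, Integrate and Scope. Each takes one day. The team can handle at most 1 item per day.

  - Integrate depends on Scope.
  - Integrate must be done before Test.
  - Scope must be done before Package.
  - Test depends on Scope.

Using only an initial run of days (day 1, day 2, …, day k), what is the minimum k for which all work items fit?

The precedence chain requires at least 3 distinct days.
With at most 1 per day and 5 work items, at least 5 days are needed.
5 works (last occupied day: day 5): for example Package -> day 4, Refactor -> day 5, Test -> day 3, Scope -> day 1, Integrate -> day 2.

5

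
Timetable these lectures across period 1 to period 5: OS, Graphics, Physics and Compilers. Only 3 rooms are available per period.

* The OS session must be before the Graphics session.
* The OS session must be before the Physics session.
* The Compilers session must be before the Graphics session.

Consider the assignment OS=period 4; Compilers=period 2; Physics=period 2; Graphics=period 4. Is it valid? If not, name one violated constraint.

No — it violates: The OS session must be before the Physics session

The OS session must be before the Graphics session — violated.
The Compilers session must be before the Graphics session — holds.
The OS session must be before the Physics session — violated.
Only 3 rooms are available per period — holds.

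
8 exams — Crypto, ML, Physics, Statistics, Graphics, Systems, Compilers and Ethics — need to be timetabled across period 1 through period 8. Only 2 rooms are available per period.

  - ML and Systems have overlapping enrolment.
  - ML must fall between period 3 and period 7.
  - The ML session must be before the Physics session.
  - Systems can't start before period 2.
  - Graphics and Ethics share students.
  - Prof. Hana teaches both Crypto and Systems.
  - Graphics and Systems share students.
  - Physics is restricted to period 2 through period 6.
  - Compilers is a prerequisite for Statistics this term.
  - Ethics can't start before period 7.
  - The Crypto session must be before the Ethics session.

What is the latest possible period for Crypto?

Downstream work caps Crypto at period 7.
Crypto at period 7 is achievable: Compilers=period 1; Graphics=period 1; ML=period 3; Ethics=period 8; Statistics=period 2; Physics=period 4; Crypto=period 7; Systems=period 2.

period 7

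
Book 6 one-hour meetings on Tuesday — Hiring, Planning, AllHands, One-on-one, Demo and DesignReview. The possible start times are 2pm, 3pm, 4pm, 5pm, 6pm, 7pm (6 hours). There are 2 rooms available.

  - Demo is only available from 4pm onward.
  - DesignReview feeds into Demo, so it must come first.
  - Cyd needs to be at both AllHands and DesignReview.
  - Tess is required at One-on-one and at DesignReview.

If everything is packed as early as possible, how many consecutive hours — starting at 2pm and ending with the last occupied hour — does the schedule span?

The precedence chain requires at least 2 distinct hours.
With at most 2 per hour and 6 meetings, at least 3 hours are needed.
Demo can't be placed before 4pm — that is hour 3 counting from 2pm — so the schedule must run through at least 3 hours.
3 works (last occupied hour: 4pm): for example Hiring=2pm, One-on-one=4pm, Planning=3pm, AllHands=3pm, DesignReview=2pm, Demo=4pm.

3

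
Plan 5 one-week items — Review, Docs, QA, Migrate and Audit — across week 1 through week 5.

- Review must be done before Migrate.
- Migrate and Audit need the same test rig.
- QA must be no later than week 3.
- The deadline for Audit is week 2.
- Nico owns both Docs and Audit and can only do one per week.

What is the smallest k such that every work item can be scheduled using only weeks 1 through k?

The precedence chain requires at least 2 distinct weeks.
2 works (last occupied week: week 2): for example Audit -> week 1, Migrate -> week 2, QA -> week 1, Review -> week 1, Docs -> week 2.

2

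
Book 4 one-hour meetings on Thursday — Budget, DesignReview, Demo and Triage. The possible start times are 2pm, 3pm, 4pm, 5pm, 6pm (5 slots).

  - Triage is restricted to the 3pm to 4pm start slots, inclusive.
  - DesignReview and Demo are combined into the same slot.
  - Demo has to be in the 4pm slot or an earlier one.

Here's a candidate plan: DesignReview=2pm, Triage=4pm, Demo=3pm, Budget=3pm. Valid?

No — it violates: DesignReview and Demo are combined into the same slot

DesignReview and Demo are combined into the same slot — violated.
Triage is restricted to the 3pm to 4pm start slots, inclusive — holds.
Demo has to be in the 4pm slot or an earlier one — holds.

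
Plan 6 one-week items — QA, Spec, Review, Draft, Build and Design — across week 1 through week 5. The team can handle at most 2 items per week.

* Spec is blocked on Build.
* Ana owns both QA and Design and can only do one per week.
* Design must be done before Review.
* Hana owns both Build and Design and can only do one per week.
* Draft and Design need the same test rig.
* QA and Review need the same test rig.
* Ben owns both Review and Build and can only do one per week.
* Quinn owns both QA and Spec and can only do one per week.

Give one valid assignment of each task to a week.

Design in week 2; Spec in week 2; Review in week 3; Build in week 1; QA in week 1; Draft in week 3

Checking: Design(week 2) before Review(week 3); Build(week 1) before Spec(week 2); Draft(week 3) != Design(week 2); QA(week 1) != Review(week 3); Review(week 3) != Build(week 1); QA(week 1) != Spec(week 2); Build(week 1) != Design(week 2); QA(week 1) != Design(week 2); max 2 per week (cap 2).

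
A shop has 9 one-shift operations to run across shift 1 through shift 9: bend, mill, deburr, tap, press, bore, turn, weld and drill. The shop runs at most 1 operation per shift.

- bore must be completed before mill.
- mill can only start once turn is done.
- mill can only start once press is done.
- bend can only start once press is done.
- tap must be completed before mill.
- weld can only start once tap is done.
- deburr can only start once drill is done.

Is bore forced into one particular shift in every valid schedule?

No

bore can be shift 1 (e.g. press=shift 3, bend=shift 6, tap=shift 2, turn=shift 4, weld=shift 9, deburr=shift 8, bore=shift 1, drill=shift 7, mill=shift 5) or shift 2 (e.g. bore -> shift 2; weld -> shift 9; mill -> shift 5; tap -> shift 1; bend -> shift 6; drill -> shift 7; turn -> shift 4; deburr -> shift 8; press -> shift 3).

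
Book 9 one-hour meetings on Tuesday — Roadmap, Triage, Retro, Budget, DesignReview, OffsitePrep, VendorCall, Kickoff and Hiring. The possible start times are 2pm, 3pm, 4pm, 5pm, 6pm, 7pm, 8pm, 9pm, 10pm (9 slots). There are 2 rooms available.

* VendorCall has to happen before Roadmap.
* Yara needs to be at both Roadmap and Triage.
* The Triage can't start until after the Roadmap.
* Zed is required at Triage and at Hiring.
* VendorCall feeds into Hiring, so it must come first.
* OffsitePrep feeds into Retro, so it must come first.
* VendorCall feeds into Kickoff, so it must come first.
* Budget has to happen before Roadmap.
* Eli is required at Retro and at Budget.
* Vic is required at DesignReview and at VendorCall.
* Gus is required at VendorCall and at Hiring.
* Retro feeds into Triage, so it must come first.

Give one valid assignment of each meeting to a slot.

VendorCall=2pm, Budget=2pm, OffsitePrep=3pm, Roadmap=3pm, Hiring=6pm, Kickoff=4pm, Retro=4pm, DesignReview=5pm, Triage=5pm

Checking: VendorCall(2pm) before Hiring(6pm); VendorCall(2pm) before Kickoff(4pm); Budget(2pm) before Roadmap(3pm); Retro(4pm) before Triage(5pm); Roadmap(3pm) before Triage(5pm); VendorCall(2pm) before Roadmap(3pm); OffsitePrep(3pm) before Retro(4pm); VendorCall(2pm) != Hiring(6pm); Roadmap(3pm) != Triage(5pm); DesignReview(5pm) != VendorCall(2pm); Triage(5pm) != Hiring(6pm); Retro(4pm) != Budget(2pm); max 2 per slot (cap 2).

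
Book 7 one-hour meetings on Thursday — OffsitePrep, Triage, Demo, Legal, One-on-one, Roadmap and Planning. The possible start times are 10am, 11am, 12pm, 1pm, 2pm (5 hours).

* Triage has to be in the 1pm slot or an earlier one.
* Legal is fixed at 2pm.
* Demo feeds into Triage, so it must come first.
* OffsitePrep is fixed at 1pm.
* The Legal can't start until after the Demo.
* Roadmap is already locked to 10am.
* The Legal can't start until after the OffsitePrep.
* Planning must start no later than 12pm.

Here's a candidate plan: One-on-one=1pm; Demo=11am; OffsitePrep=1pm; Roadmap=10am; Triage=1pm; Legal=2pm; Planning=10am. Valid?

Yes

The Legal can't start until after the Demo — holds.
Roadmap is already locked to 10am — holds.
Planning must start no later than 12pm — holds.
Demo feeds into Triage, so it must come first — holds.
OffsitePrep is fixed at 1pm — holds.
The Legal can't start until after the OffsitePrep — holds.
Triage has to be in the 1pm slot or an earlier one — holds.
Legal is fixed at 2pm — holds.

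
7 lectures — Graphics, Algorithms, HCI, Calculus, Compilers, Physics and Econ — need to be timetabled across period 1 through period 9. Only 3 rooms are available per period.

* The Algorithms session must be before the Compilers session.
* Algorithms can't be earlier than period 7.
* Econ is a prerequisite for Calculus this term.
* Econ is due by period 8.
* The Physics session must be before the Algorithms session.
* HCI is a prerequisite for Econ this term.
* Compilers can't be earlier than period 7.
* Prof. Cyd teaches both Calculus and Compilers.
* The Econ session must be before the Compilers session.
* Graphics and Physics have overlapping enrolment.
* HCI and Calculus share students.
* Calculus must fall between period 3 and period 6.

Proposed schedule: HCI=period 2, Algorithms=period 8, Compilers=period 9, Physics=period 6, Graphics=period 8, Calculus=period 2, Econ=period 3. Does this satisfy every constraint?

Graphics and Physics have overlapping enrolment — holds.
The Physics session must be before the Algorithms session — holds.
HCI and Calculus share students — violated.
Algorithms can't be earlier than period 7 — holds.
Calculus must fall between period 3 and period 6 — violated.
The Econ session must be before the Compilers session — holds.
Prof. Cyd teaches both Calculus and Compilers — holds.
Econ is due by period 8 — holds.
Econ is a prerequisite for Calculus this term — violated.
The Algorithms session must be before the Compilers session — holds.
HCI is a prerequisite for Econ this term — holds.
Only 3 rooms are available per period — holds.
Compilers can't be earlier than period 7 — holds.

No — it violates: HCI and Calculus share students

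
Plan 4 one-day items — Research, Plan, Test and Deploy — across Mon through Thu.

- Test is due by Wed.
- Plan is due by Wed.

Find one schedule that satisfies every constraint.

Plan -> Mon; Test -> Mon; Deploy -> Mon; Research -> Mon

Checking: Plan=Mon in [Mon,Wed]; Test=Mon in [Mon,Wed].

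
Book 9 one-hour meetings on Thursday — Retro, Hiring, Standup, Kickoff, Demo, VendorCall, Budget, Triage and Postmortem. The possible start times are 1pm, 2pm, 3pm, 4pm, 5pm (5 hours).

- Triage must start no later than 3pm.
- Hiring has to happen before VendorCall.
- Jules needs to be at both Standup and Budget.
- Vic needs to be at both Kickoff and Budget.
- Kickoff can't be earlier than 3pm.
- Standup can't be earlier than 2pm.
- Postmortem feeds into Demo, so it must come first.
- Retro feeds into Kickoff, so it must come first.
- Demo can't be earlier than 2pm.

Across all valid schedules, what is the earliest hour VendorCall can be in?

2pm

Precedence pushes VendorCall to at least 2pm.
VendorCall at 2pm is achievable: Demo in 2pm; Retro in 1pm; Budget in 1pm; Kickoff in 3pm; VendorCall in 2pm; Standup in 2pm; Triage in 1pm; Hiring in 1pm; Postmortem in 1pm.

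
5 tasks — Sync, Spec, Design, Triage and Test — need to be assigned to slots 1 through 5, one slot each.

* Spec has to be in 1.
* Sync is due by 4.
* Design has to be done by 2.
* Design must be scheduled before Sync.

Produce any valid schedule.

Spec=1, Triage=1, Test=1, Design=1, Sync=2

Checking: Design(1) before Sync(2); Spec=1 in [1,1]; Design=1 in [1,2]; Sync=2 in [1,4].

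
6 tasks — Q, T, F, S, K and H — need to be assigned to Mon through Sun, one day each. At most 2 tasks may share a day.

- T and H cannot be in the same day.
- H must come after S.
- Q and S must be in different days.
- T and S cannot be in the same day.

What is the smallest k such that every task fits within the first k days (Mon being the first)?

The precedence chain requires at least 2 distinct days.
With at most 2 per day and 6 tasks, at least 3 days are needed.
3 works (last occupied day: Wed): for example S -> Mon, K -> Wed, Q -> Tue, F -> Mon, T -> Wed, H -> Tue.

3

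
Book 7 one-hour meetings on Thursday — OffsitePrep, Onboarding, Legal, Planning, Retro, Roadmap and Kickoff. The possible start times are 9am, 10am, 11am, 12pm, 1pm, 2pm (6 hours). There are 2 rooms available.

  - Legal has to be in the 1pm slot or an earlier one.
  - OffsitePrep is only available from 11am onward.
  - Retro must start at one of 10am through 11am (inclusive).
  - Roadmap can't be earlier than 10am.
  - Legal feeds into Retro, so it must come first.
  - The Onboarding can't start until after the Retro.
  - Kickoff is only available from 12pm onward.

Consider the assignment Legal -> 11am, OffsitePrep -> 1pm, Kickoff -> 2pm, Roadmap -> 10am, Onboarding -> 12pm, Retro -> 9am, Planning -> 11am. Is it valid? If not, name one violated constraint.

Legal feeds into Retro, so it must come first — violated.
Legal has to be in the 1pm slot or an earlier one — holds.
Roadmap can't be earlier than 10am — holds.
OffsitePrep is only available from 11am onward — holds.
Kickoff is only available from 12pm onward — holds.
Retro must start at one of 10am through 11am (inclusive) — violated.
There are 2 rooms available — holds.
The Onboarding can't start until after the Retro — holds.

No — it violates: Legal feeds into Retro, so it must come first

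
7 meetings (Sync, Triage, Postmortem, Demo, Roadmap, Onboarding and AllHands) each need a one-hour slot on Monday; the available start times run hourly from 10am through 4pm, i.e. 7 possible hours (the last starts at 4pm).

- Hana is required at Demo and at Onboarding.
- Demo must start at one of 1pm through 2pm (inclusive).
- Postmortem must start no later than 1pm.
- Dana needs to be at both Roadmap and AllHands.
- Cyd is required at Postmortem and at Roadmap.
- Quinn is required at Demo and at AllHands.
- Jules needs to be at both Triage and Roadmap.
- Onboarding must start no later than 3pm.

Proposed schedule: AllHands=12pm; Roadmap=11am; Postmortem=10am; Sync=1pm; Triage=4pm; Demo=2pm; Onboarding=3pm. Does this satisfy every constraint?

Hana is required at Demo and at Onboarding — holds.
Onboarding must start no later than 3pm — holds.
Jules needs to be at both Triage and Roadmap — holds.
Quinn is required at Demo and at AllHands — holds.
Cyd is required at Postmortem and at Roadmap — holds.
Postmortem must start no later than 1pm — holds.
Demo must start at one of 1pm through 2pm (inclusive) — holds.
Dana needs to be at both Roadmap and AllHands — holds.

Valid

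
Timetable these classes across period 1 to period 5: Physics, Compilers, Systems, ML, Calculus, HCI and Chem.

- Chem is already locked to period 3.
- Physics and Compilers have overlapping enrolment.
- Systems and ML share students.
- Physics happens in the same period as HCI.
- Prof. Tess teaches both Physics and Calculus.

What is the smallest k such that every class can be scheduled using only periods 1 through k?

Chem can't be placed before period 3, so the schedule must run through at least period 3.
3 works (last occupied period: period 3): for example Systems in period 1; Compilers in period 2; ML in period 2; Calculus in period 2; Chem in period 3; Physics in period 1; HCI in period 1.

3 periods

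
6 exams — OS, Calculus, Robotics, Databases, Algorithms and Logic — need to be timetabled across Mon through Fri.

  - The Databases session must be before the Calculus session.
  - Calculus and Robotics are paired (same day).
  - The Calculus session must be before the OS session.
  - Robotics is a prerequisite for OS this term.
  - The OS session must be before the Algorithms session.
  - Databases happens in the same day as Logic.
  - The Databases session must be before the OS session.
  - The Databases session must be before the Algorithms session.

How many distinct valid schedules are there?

Splitting on OS: it can be Wed (2), Thu (3). Listing each branch's schedules as (Calculus, Robotics, Databases, Algorithms, Logic):
OS=Wed: (Tue,Tue,Mon,Thu,Mon) (Tue,Tue,Mon,Fri,Mon) — 2.
OS=Thu: (Tue,Tue,Mon,Fri,Mon) (Wed,Wed,Mon,Fri,Mon) (Wed,Wed,Tue,Fri,Tue) — 3.
Summing: 2 + 3 = 5.

5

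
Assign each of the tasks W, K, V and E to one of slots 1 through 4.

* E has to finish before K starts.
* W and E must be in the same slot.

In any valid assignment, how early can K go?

Precedence pushes K to at least 2.
K at 2 is achievable: E -> 1; K -> 2; W -> 1; V -> 1.

2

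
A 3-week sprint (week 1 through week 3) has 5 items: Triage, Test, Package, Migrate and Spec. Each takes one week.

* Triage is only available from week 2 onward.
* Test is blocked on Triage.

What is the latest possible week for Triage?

Triage is available from week 2; downstream work caps Triage at week 2.
Triage at week 2 is achievable: Package in week 1, Migrate in week 1, Test in week 3, Triage in week 2, Spec in week 1.

week 2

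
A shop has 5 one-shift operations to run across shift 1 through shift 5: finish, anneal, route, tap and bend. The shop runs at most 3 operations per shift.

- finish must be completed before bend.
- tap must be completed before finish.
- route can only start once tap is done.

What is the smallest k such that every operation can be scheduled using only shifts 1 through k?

3

The precedence chain requires at least 3 distinct shifts.
With at most 3 per shift and 5 operations, at least 2 shifts are needed.
3 works (last occupied shift: shift 3): for example tap in shift 1; anneal in shift 1; bend in shift 3; route in shift 2; finish in shift 2.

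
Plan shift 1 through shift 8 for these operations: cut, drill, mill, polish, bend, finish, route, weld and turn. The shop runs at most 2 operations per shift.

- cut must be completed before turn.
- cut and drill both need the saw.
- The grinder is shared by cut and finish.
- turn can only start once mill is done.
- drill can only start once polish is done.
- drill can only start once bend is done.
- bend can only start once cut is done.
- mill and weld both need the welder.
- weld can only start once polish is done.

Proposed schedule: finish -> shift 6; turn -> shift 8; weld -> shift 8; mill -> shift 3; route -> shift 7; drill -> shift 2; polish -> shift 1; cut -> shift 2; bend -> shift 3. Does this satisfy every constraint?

drill can only start once bend is done — violated.
The grinder is shared by cut and finish — holds.
cut and drill both need the saw — violated.
bend can only start once cut is done — holds.
weld can only start once polish is done — holds.
drill can only start once polish is done — holds.
turn can only start once mill is done — holds.
cut must be completed before turn — holds.
mill and weld both need the welder — holds.
The shop runs at most 2 operations per shift — holds.

No. cut and drill both need the saw is not satisfied.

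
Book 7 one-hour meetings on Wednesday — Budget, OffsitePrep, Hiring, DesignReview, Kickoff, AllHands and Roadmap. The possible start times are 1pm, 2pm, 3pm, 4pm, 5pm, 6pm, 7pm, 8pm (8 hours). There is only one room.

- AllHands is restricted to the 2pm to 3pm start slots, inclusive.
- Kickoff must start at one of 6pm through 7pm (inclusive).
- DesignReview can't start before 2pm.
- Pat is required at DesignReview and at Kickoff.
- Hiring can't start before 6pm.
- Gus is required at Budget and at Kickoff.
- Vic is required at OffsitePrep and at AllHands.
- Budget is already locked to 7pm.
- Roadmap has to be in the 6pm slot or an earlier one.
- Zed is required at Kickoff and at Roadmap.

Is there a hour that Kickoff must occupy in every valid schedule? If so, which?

Kickoff's window is 6pm–7pm.
Budget is fixed at 7pm, and Kickoff can't share a hour with Budget.
So Kickoff must be 6pm.

6pm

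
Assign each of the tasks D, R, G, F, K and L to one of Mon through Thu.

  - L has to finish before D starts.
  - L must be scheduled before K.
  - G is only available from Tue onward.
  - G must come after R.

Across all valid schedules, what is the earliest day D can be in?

Precedence pushes D to at least Tue.
D at Tue is achievable: G in Tue; D in Tue; F in Mon; L in Mon; K in Tue; R in Mon.

Tue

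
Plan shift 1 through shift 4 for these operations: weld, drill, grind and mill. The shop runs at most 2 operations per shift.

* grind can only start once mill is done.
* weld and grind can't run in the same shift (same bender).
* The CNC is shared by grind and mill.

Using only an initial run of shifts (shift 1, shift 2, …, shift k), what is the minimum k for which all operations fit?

2 shifts

The precedence chain requires at least 2 distinct shifts.
With at most 2 per shift and 4 operations, at least 2 shifts are needed.
2 works (last occupied shift: shift 2): for example weld -> shift 1; grind -> shift 2; mill -> shift 1; drill -> shift 2.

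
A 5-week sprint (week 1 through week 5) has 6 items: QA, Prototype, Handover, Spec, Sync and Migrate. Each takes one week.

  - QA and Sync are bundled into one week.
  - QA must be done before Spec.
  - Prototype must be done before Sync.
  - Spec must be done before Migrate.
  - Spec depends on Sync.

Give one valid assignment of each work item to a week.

Sync in week 2, Migrate in week 4, Spec in week 3, QA in week 2, Handover in week 1, Prototype in week 1

Checking: Sync(week 2) before Spec(week 3); Spec(week 3) before Migrate(week 4); QA(week 2) before Spec(week 3); Prototype(week 1) before Sync(week 2); QA = Sync = week 2.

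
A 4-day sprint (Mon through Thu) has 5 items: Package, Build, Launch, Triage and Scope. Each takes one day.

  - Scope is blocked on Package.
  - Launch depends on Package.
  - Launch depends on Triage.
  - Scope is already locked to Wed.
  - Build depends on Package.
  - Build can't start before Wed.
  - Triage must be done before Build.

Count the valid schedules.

20

Splitting on Package: it can be Mon (11), Tue (9). Listing each branch's schedules as (Build, Launch, Triage, Scope):
Package=Mon: (Wed,Tue,Mon,Wed) (Wed,Wed,Mon,Wed) (Wed,Wed,Tue,Wed) (Wed,Thu,Mon,Wed) (Wed,Thu,Tue,Wed) (Thu,Tue,Mon,Wed) (Thu,Wed,Mon,Wed) (Thu,Wed,Tue,Wed) (Thu,Thu,Mon,Wed) (Thu,Thu,Tue,Wed) (Thu,Thu,Wed,Wed) — 11.
Package=Tue: (Wed,Wed,Mon,Wed) (Wed,Wed,Tue,Wed) (Wed,Thu,Mon,Wed) (Wed,Thu,Tue,Wed) (Thu,Wed,Mon,Wed) (Thu,Wed,Tue,Wed) (Thu,Thu,Mon,Wed) (Thu,Thu,Tue,Wed) (Thu,Thu,Wed,Wed) — 9.
Summing: 11 + 9 = 20.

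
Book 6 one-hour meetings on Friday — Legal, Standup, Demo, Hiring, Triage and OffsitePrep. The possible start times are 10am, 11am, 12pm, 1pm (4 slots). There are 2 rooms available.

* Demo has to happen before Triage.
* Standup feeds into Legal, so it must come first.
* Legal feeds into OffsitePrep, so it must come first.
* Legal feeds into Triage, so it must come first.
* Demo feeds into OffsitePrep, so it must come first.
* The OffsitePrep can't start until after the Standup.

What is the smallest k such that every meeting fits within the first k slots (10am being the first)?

3

The precedence chain requires at least 3 distinct slots.
With at most 2 per slot and 6 meetings, at least 3 slots are needed.
3 works (last occupied slot: 12pm): for example Standup -> 10am, Hiring -> 11am, Triage -> 12pm, OffsitePrep -> 12pm, Legal -> 11am, Demo -> 10am.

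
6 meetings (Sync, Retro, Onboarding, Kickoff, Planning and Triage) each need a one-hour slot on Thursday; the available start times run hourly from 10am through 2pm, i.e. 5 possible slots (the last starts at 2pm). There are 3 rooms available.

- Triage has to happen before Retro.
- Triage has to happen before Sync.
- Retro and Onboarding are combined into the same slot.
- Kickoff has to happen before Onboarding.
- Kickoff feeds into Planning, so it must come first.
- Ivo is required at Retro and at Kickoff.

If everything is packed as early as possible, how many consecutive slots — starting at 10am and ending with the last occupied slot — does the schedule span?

The precedence chain requires at least 2 distinct slots.
With at most 3 per slot and 6 meetings, at least 2 slots are needed.
Could 2 slots be enough, i.e. nothing placed later than 11am? No: Planning must come after Kickoff (at 10am or later) → {11am}; Kickoff must come before Planning (at 11am or earlier) → {10am}; Sync must come after Triage (at 10am or later) → {11am}; Triage must come before Sync (at 11am or earlier) → {10am}; Retro must come after Triage (at 10am or later) → {11am}; Onboarding must come after Kickoff (at 10am or later) → {11am}; that puts Sync, Retro, Onboarding and Planning all in 11am — more than 3 per slot.
So 2 slots is not enough.
3 works (last occupied slot: 12pm): for example Sync -> 11am, Triage -> 10am, Planning -> 12pm, Retro -> 11am, Onboarding -> 11am, Kickoff -> 10am.

3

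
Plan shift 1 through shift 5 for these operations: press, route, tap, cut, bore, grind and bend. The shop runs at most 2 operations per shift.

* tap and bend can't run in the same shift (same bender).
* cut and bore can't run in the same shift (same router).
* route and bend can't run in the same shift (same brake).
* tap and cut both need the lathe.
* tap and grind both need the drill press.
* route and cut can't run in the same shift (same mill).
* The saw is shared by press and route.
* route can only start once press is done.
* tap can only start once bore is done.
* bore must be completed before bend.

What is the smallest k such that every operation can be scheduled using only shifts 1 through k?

4 shifts

The precedence chain requires at least 2 distinct shifts.
With at most 2 per shift and 7 operations, at least 4 shifts are needed.
4 works (last occupied shift: shift 4): for example grind in shift 4; tap in shift 2; route in shift 2; cut in shift 3; bore in shift 1; bend in shift 3; press in shift 1.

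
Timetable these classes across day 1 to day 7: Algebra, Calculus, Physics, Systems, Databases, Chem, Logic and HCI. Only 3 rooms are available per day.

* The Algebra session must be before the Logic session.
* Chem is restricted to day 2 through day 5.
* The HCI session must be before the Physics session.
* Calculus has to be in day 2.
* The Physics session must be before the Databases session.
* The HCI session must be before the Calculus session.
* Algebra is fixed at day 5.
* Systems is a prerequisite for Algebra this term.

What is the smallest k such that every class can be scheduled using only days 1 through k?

6

The precedence chain requires at least 3 distinct days.
With at most 3 per day and 8 classes, at least 3 days are needed.
Propagating the time windows through the other constraints, Logic can't land before day 6, so the schedule must run through at least day 6.
6 works (last occupied day: day 6): for example Systems -> day 1, Databases -> day 3, Algebra -> day 5, Logic -> day 6, Physics -> day 2, Calculus -> day 2, HCI -> day 1, Chem -> day 2.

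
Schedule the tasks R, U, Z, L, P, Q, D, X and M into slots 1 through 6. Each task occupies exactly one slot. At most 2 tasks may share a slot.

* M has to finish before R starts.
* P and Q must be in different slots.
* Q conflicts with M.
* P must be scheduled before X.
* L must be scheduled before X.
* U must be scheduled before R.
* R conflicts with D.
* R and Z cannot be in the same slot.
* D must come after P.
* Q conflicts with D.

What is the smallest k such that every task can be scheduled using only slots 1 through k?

The precedence chain requires at least 2 distinct slots.
With at most 2 per slot and 9 tasks, at least 5 slots are needed.
5 works (last occupied slot: 5): for example Z=4; D=3; P=2; M=1; L=3; R=2; U=1; Q=5; X=4.

5 slots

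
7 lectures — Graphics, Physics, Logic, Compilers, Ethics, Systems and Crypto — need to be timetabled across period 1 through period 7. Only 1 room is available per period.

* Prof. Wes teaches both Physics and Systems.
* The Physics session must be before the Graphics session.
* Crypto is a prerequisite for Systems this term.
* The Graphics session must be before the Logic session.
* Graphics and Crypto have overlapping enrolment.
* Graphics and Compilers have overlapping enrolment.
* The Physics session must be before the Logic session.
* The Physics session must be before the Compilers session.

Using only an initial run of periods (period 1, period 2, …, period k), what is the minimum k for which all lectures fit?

The precedence chain requires at least 3 distinct periods.
With at most 1 per period and 7 lectures, at least 7 periods are needed.
7 works (last occupied period: period 7): for example Physics in period 1; Systems in period 6; Ethics in period 7; Crypto in period 5; Compilers in period 4; Logic in period 3; Graphics in period 2.

7 periods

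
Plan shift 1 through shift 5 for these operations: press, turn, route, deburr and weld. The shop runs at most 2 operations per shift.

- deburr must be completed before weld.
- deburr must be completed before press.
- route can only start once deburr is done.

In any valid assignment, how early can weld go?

Precedence pushes weld to at least shift 2.
weld at shift 2 is achievable: press in shift 2, deburr in shift 1, turn in shift 1, weld in shift 2, route in shift 3.

shift 2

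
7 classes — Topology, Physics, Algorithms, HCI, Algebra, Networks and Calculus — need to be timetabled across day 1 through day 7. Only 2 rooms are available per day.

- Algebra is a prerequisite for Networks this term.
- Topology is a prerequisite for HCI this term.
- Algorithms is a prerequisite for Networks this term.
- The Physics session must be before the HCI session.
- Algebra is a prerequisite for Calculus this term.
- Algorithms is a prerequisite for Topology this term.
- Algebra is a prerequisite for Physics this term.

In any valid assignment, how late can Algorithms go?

day 5

Downstream work caps Algorithms at day 5.
Algorithms at day 5 is achievable: Calculus in day 2; Networks in day 6; Physics in day 2; Topology in day 6; Algorithms in day 5; HCI in day 7; Algebra in day 1.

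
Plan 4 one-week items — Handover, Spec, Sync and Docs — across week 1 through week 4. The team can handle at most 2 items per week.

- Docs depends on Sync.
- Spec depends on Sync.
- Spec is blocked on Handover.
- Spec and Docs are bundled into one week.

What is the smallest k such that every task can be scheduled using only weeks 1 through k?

The precedence chain requires at least 2 distinct weeks.
With at most 2 per week and 4 tasks, at least 2 weeks are needed.
2 works (last occupied week: week 2): for example Spec in week 2; Sync in week 1; Docs in week 2; Handover in week 1.

2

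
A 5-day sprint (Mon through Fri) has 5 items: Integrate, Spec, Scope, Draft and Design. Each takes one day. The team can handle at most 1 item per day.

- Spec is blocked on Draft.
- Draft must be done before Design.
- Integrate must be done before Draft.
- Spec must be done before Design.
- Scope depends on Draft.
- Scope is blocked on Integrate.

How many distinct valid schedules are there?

Enumerating: Scope in Thu; Spec in Wed; Design in Fri; Draft in Tue; Integrate in Mon | Scope=Fri, Integrate=Mon, Spec=Wed, Design=Thu, Draft=Tue | Integrate in Mon, Design in Fri, Draft in Tue, Spec in Thu, Scope in Wed.

3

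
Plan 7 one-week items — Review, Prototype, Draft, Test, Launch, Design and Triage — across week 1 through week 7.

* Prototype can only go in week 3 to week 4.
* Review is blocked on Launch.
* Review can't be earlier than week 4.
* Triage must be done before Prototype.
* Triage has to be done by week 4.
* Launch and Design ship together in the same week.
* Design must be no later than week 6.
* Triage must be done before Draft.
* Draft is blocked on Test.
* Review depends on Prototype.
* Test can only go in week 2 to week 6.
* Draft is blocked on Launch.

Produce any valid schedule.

Design=week 1; Triage=week 1; Launch=week 1; Review=week 4; Draft=week 3; Prototype=week 3; Test=week 2

Checking: Launch(week 1) before Review(week 4); Prototype(week 3) before Review(week 4); Launch(week 1) before Draft(week 3); Triage(week 1) before Prototype(week 3); Test(week 2) before Draft(week 3); Triage(week 1) before Draft(week 3); Launch = Design = week 1; Test=week 2 in [week 2,week 6]; Review=week 4 in [week 4,week 7]; Triage=week 1 in [week 1,week 4]; Prototype=week 3 in [week 3,week 4]; Design=week 1 in [week 1,week 6].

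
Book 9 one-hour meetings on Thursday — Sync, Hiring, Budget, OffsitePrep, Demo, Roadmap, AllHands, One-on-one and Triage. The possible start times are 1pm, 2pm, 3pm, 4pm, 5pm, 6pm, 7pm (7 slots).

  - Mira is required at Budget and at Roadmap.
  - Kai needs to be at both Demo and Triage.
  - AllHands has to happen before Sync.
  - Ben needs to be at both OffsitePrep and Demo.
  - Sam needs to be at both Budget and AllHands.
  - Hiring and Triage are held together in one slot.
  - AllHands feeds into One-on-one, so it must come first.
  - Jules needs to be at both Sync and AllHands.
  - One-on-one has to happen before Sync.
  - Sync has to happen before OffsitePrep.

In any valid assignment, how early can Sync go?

Precedence pushes Sync to at least 3pm; downstream work caps Sync at 6pm.
Sync at 3pm is achievable: Roadmap -> 1pm; Demo -> 2pm; Triage -> 1pm; Hiring -> 1pm; OffsitePrep -> 4pm; AllHands -> 1pm; Budget -> 2pm; One-on-one -> 2pm; Sync -> 3pm.

3pm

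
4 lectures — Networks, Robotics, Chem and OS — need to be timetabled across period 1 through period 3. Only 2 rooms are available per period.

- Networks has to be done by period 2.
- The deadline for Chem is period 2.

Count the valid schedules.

22

Splitting on Networks: it can be period 1 (11), period 2 (11). Listing each branch's schedules as (Robotics, Chem, OS) by period number:
Networks=period 1: (1,2,2) (1,2,3) (2,1,2) (2,1,3) (2,2,1) (2,2,3) (3,1,2) (3,1,3) (3,2,1) (3,2,2) (3,2,3) — 11.
Networks=period 2: (1,1,2) (1,1,3) (1,2,1) (1,2,3) (2,1,1) (2,1,3) (3,1,1) (3,1,2) (3,1,3) (3,2,1) (3,2,3) — 11.
Summing: 11 + 11 = 22.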